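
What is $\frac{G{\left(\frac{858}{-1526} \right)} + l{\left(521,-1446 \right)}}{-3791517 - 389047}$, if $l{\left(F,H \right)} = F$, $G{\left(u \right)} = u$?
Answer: $- \frac{198547}{1594885166} \approx -0.00012449$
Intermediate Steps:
$\frac{G{\left(\frac{858}{-1526} \right)} + l{\left(521,-1446 \right)}}{-3791517 - 389047} = \frac{\frac{858}{-1526} + 521}{-3791517 - 389047} = \frac{858 \left(- \frac{1}{1526}\right) + 521}{-4180564} = \left(- \frac{429}{763} + 521\right) \left(- \frac{1}{4180564}\right) = \frac{397094}{763} \left(- \frac{1}{4180564}\right) = - \frac{198547}{1594885166}$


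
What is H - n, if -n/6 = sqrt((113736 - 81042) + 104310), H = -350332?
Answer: -350332 + 84*sqrt(699) ≈ -3.4811e+5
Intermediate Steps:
n = -84*sqrt(699) (n = -6*sqrt((113736 - 81042) + 104310) = -6*sqrt(32694 + 104310) = -84*sqrt(699) ≈ -2220.8)
H - n = -350332 - (-84)*sqrt(699) = -350332 + 84*sqrt(699)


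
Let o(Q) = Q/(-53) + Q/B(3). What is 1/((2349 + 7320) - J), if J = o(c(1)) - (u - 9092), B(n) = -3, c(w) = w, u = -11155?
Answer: -159/1681846 ≈ -9.4539e-5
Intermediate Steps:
o(Q) = -56*Q/159 (o(Q) = Q/(-53) + Q/(-3) = Q*(-1/53) + Q*(-1/3) = -Q/53 - Q/3 = -56*Q/159)
J = 3219217/159 (J = -56/159*1 - (-11155 - 9092) = -56/159 - 1*(-20247) = -56/159 + 20247 = 3219217/159 ≈ 20247.)
1/((2349 + 7320) - J) = 1/((2349 + 7320) - 1*3219217/159) = 1/(9669 - 3219217/159) = 1/(-1681846/159) = -159/1681846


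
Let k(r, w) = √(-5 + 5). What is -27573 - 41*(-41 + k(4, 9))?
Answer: -25892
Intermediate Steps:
k(r, w) = 0 (k(r, w) = √0 = 0)
-27573 - 41*(-41 + k(4, 9)) = -27573 - 41*(-41 + 0) = -27573 - 41*(-41) = -27573 + 1681 = -25892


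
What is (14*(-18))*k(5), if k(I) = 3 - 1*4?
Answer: 252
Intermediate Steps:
k(I) = -1 (k(I) = 3 - 4 = -1)
(14*(-18))*k(5) = (14*(-18))*(-1) = -252*(-1) = 252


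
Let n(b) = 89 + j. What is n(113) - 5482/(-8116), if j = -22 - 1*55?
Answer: 51437/4058 ≈ 12.675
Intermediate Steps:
j = -77 (j = -22 - 55 = -77)
n(b) = 12 (n(b) = 89 - 77 = 12)
n(113) - 5482/(-8116) = 12 - 5482/(-8116) = 12 - 5482*(-1/8116) = 12 + 2741/4058 = 51437/4058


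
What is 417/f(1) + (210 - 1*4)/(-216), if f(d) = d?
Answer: 44933/108 ≈ 416.05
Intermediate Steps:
417/f(1) + (210 - 1*4)/(-216) = 417/1 + (210 - 1*4)/(-216) = 417*1 + (210 - 4)*(-1/216) = 417 + 206*(-1/216) = 417 - 103/108 = 44933/108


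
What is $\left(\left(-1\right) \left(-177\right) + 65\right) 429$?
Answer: $103818$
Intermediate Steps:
$\left(\left(-1\right) \left(-177\right) + 65\right) 429 = \left(177 + 65\right) 429 = 242 \cdot 429 = 103818$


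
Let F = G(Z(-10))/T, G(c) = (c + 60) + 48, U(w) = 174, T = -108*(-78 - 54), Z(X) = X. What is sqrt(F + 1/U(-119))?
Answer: sqrt(1664542)/11484 ≈ 0.11235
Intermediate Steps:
T = 14256 (T = -108*(-132) = 14256)
G(c) = 108 + c (G(c) = (60 + c) + 48 = 108 + c)
F = 49/7128 (F = (108 - 10)/14256 = 98*(1/14256) = 49/7128 ≈ 0.0068743)
sqrt(F + 1/U(-119)) = sqrt(49/7128 + 1/174) = sqrt(2609/206712) = sqrt(1664542)/11484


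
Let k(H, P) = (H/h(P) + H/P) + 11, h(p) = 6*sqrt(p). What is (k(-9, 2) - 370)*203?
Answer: -147581/2 - 609*sqrt(2)/4 ≈ -74006.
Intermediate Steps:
k(H, P) = 11 + H/P + H/(6*sqrt(P)) (k(H, P) = (H/((6*sqrt(P))) + H/P) + 11 = (H*(1/(6*sqrt(P))) + H/P) + 11 = (H/(6*sqrt(P)) + H/P) + 11 = (H/P + H/(6*sqrt(P))) + 11 = 11 + H/P + H/(6*sqrt(P)))
(k(-9, 2) - 370)*203 = ((11 - 9/2 + (1/6)*(-9)/sqrt(2)) - 370)*203 = ((11 - 9*1/2 + (1/6)*(-9)*(sqrt(2)/2)) - 370)*203 = ((11 - 9/2 - 3*sqrt(2)/4) - 370)*203 = ((13/2 - 3*sqrt(2)/4) - 370)*203 = (-727/2 - 3*sqrt(2)/4)*203 = -147581/2 - 609*sqrt(2)/4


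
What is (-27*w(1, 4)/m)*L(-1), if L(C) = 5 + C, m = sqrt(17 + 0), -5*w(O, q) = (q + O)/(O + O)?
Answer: 54*sqrt(17)/17 ≈ 13.097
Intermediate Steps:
w(O, q) = -(O + q)/(10*O) (w(O, q) = -(q + O)/(5*(O + O)) = -(O + q)/(5*(2*O)) = -(O + q)*1/(2*O)/5 = -(O + q)/(10*O))
m = sqrt(17) ≈ 4.1231
(-27*w(1, 4)/m)*L(-1) = (-27*(1/10)*(-1*1 - 1*4)/1/(sqrt(17)))*(5 - 1) = -27*(1/10)*1*(-1 - 4)*sqrt(17)/17*4 = -27*(1/10)*1*(-5)*sqrt(17)/17*4 = -(-27)*sqrt(17)/17/2*4 = -(-27)*sqrt(17)/34*4 = (27*sqrt(17)/34)*4 = 54*sqrt(17)/17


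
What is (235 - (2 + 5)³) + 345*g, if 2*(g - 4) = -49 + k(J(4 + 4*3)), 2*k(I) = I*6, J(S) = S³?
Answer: 4224999/2 ≈ 2.1125e+6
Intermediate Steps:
k(I) = 3*I (k(I) = (I*6)/2 = (6*I)/2 = 3*I)
g = 12247/2 (g = 4 + (-49 + 3*(4 + 4*3)³)/2 = 4 + (-49 + 3*(4 + 12)³)/2 = 4 + (-49 + 3*16³)/2 = 4 + (-49 + 3*4096)/2 = 4 + (-49 + 12288)/2 = 4 + (½)*12239 = 4 + 12239/2 = 12247/2 ≈ 6123.5)
(235 - (2 + 5)³) + 345*g = (235 - (2 + 5)³) + 345*(12247/2) = (235 - 1*7³) + 4225215/2 = (235 - 1*343) + 4225215/2 = (235 - 343) + 4225215/2 = -108 + 4225215/2 = 4224999/2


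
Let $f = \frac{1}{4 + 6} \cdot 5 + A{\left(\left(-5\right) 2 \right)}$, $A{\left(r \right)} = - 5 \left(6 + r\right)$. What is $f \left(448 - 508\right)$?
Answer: $-1230$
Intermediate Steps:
$A{\left(r \right)} = -30 - 5 r$
$f = \frac{41}{2}$ ($f = \frac{1}{4 + 6} \cdot 5 - \left(30 + 5 \left(\left(-5\right) 2\right)\right) = \frac{1}{10} \cdot 5 - -20 = \frac{1}{10} \cdot 5 + \left(-30 + 50\right) = \frac{1}{2} + 20 = \frac{41}{2} \approx 20.5$)
$f \left(448 - 508\right) = \frac{41 \left(448 - 508\right)}{2} = \frac{41}{2} \left(-60\right) = -1230$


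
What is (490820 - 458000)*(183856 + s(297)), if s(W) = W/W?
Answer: 6034186740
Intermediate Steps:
s(W) = 1
(490820 - 458000)*(183856 + s(297)) = (490820 - 458000)*(183856 + 1) = 32820*183857 = 6034186740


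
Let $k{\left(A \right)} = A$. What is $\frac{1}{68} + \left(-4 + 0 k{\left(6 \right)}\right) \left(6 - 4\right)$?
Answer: $- \frac{543}{68} \approx -7.9853$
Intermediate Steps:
$\frac{1}{68} + \left(-4 + 0 k{\left(6 \right)}\right) \left(6 - 4\right) = \frac{1}{68} + \left(-4 + 0 \cdot 6\right) \left(6 - 4\right) = \frac{1}{68} + \left(-4 + 0\right) \left(6 - 4\right) = \frac{1}{68} - 8 = - \frac{543}{68}$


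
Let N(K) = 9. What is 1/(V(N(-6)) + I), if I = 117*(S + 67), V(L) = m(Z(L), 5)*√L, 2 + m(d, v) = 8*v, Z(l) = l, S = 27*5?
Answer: 1/23748 ≈ 4.2109e-5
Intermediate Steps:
S = 135
m(d, v) = -2 + 8*v
V(L) = 38*√L (V(L) = (-2 + 8*5)*√L = (-2 + 40)*√L = 38*√L)
I = 23634 (I = 117*(135 + 67) = 117*202 = 23634)
1/(V(N(-6)) + I) = 1/(38*√9 + 23634) = 1/(38*3 + 23634) = 1/(114 + 23634) = 1/23748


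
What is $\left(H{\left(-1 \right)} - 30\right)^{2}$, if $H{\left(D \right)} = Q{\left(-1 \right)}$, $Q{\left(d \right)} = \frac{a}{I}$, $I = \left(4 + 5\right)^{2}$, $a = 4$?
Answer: $\frac{5885476}{6561} \approx 897.04$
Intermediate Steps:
$I = 81$ ($I = 9^{2} = 81$)
$Q{\left(d \right)} = \frac{4}{81}$
$H{\left(D \right)} = \frac{4}{81}$
$\left(H{\left(-1 \right)} - 30\right)^{2} = \left(\frac{4}{81} - 30\right)^{2} = \left(- \frac{2426}{81}\right)^{2} = \frac{5885476}{6561}$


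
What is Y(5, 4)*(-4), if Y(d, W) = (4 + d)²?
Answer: -324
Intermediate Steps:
Y(5, 4)*(-4) = (4 + 5)²*(-4) = 9²*(-4) = 81*(-4) = -324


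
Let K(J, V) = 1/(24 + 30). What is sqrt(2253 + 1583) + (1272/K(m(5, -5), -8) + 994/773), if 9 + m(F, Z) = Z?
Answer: 53096818/773 + 2*sqrt(959) ≈ 68751.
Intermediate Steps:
m(F, Z) = -9 + Z
K(J, V) = 1/54
sqrt(2253 + 1583) + (1272/K(m(5, -5), -8) + 994/773) = sqrt(2253 + 1583) + (1272/(1/54) + 994/773) = sqrt(3836) + (1272*54 + 994*(1/773)) = 2*sqrt(959) + (68688 + 994/773) = 2*sqrt(959) + 53096818/773 = 53096818/773 + 2*sqrt(959)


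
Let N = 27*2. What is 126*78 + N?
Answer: 9882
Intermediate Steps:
N = 54
126*78 + N = 126*78 + 54 = 9828 + 54 = 9882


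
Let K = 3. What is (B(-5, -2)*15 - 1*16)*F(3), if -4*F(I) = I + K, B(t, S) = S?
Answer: 69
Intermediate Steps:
F(I) = -3/4 - I/4 (F(I) = -(I + 3)/4 = -(3 + I)/4 = -3/4 - I/4)
(B(-5, -2)*15 - 1*16)*F(3) = (-2*15 - 1*16)*(-3/4 - 1/4*3) = (-30 - 16)*(-3/4 - 3/4) = -46*(-3/2) = 69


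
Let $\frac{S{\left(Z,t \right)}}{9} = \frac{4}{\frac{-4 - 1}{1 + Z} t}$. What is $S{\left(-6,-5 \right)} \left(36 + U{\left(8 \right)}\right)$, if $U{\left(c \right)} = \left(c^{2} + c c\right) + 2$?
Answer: $- \frac{5976}{5} \approx -1195.2$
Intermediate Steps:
$U{\left(c \right)} = 2 + 2 c^{2}$ ($U{\left(c \right)} = \left(c^{2} + c^{2}\right) + 2 = 2 c^{2} + 2 = 2 + 2 c^{2}$)
$S{\left(Z,t \right)} = - \frac{36 \left(1 + Z\right)}{5 t}$ ($S{\left(Z,t \right)} = 9 \frac{4}{\frac{-4 - 1}{1 + Z} t} = 9 \frac{4}{- \frac{5}{1 + Z} t} = 9 \frac{4}{\left(-5\right) t \frac{1}{1 + Z}} = 9 \cdot 4 \left(- \frac{1 + Z}{5 t}\right) = 9 \left(- \frac{4 \left(1 + Z\right)}{5 t}\right) = - \frac{36 \left(1 + Z\right)}{5 t}$)
$S{\left(-6,-5 \right)} \left(36 + U{\left(8 \right)}\right) = \frac{36 \left(-1 - -6\right)}{5 \left(-5\right)} \left(36 + \left(2 + 2 \cdot 8^{2}\right)\right) = \frac{36}{5} \left(- \frac{1}{5}\right) \left(-1 + 6\right) \left(36 + \left(2 + 2 \cdot 64\right)\right) = \frac{36}{5} \left(- \frac{1}{5}\right) 5 \left(36 + \left(2 + 128\right)\right) = - \frac{36 \left(36 + 130\right)}{5} = \left(- \frac{36}{5}\right) 166 = - \frac{5976}{5}$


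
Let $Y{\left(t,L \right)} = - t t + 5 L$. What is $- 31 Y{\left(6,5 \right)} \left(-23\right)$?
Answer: $-7843$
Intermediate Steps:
$Y{\left(t,L \right)} = - t^{2} + 5 L$
$- 31 Y{\left(6,5 \right)} \left(-23\right) = - 31 \left(- 6^{2} + 5 \cdot 5\right) \left(-23\right) = - 31 \left(\left(-1\right) 36 + 25\right) \left(-23\right) = - 31 \left(-36 + 25\right) \left(-23\right) = \left(-31\right) \left(-11\right) \left(-23\right) = 341 \left(-23\right) = -7843$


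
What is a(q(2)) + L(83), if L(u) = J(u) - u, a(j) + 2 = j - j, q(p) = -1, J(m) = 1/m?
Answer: -7054/83 ≈ -84.988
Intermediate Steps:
a(j) = -2 (a(j) = -2 + (j - j) = -2 + 0 = -2)
L(u) = 1/u - u
a(q(2)) + L(83) = -2 + (1/83 - 1*83) = -2 + (1/83 - 83) = -2 - 6888/83 = -7054/83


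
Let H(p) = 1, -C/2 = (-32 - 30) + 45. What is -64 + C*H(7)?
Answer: -30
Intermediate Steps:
C = 34 (C = -2*((-32 - 30) + 45) = -2*(-62 + 45) = -2*(-17) = 34)
-64 + C*H(7) = -64 + 34*1 = -64 + 34 = -30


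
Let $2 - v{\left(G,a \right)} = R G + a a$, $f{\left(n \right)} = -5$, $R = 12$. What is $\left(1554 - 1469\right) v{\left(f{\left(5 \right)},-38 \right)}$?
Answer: $-117470$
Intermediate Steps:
$v{\left(G,a \right)} = 2 - a^{2} - 12 G$ ($v{\left(G,a \right)} = 2 - \left(12 G + a a\right) = 2 - \left(12 G + a^{2}\right) = 2 - \left(a^{2} + 12 G\right) = 2 - a^{2} - 12 G$)
$\left(1554 - 1469\right) v{\left(f{\left(5 \right)},-38 \right)} = \left(1554 - 1469\right) \left(2 - \left(-38\right)^{2} - -60\right) = 85 \left(2 - 1444 + 60\right) = 85 \left(-1382\right) = -117470$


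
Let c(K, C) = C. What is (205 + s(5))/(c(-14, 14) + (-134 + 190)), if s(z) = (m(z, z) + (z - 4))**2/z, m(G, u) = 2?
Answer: 517/175 ≈ 2.9543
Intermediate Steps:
s(z) = (-2 + z)**2/z (s(z) = (2 + (z - 4))**2/z = (2 + (-4 + z))**2/z = (-2 + z)**2/z)
(205 + s(5))/(c(-14, 14) + (-134 + 190)) = (205 + (-2 + 5)**2/5)/(14 + (-134 + 190)) = (205 + (1/5)*3**2)/(14 + 56) = (205 + (1/5)*9)/70 = (205 + 9/5)*(1/70) = (1034/5)*(1/70) = 517/175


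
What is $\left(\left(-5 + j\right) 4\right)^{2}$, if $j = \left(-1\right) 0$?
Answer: $400$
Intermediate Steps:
$j = 0$
$\left(\left(-5 + j\right) 4\right)^{2} = \left(\left(-5 + 0\right) 4\right)^{2} = \left(\left(-5\right) 4\right)^{2} = \left(-20\right)^{2} = 400$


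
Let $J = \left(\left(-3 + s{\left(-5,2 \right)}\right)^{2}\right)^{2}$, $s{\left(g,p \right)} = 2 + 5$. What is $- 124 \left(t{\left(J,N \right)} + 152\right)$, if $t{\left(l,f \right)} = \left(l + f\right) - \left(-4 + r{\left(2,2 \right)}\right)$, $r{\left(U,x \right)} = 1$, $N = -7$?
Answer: $-50096$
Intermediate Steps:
$s{\left(g,p \right)} = 7$
$J = 256$ ($J = \left(\left(-3 + 7\right)^{2}\right)^{2} = \left(4^{2}\right)^{2} = 16^{2} = 256$)
$t{\left(l,f \right)} = 3 + f + l$ ($t{\left(l,f \right)} = \left(l + f\right) + \left(4 - 1\right) = \left(f + l\right) + \left(4 - 1\right) = \left(f + l\right) + 3 = 3 + f + l$)
$- 124 \left(t{\left(J,N \right)} + 152\right) = - 124 \left(\left(3 - 7 + 256\right) + 152\right) = - 124 \left(252 + 152\right) = \left(-124\right) 404 = -50096$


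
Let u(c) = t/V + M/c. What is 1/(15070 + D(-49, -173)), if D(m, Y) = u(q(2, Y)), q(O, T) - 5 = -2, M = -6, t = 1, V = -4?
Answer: 4/60271 ≈ 6.6367e-5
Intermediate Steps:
q(O, T) = 3 (q(O, T) = 5 - 2 = 3)
u(c) = -¼ - 6/c (u(c) = 1/(-4) - 6/c = 1*(-¼) - 6/c = -¼ - 6/c)
D(m, Y) = -9/4 (D(m, Y) = (¼)*(-24 - 1*3)/3 = (¼)*(⅓)*(-24 - 3) = (¼)*(⅓)*(-27) = -9/4)
1/(15070 + D(-49, -173)) = 1/(15070 - 9/4) = 1/(60271/4) = 4/60271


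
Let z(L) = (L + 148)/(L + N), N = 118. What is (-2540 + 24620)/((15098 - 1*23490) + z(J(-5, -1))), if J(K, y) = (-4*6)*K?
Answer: -437920/166419 ≈ -2.6314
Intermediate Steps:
J(K, y) = -24*K
z(L) = (148 + L)/(118 + L) (z(L) = (L + 148)/(L + 118) = (148 + L)/(118 + L))
(-2540 + 24620)/((15098 - 1*23490) + z(J(-5, -1))) = (-2540 + 24620)/((15098 - 1*23490) + (148 - 24*(-5))/(118 - 24*(-5))) = 22080/((15098 - 23490) + (148 + 120)/(118 + 120)) = 22080/(-8392 + 268/238) = 22080/(-8392 + (1/238)*268) = 22080/(-8392 + 134/119) = 22080/(-998514/119) = 22080*(-119/998514) = -437920/166419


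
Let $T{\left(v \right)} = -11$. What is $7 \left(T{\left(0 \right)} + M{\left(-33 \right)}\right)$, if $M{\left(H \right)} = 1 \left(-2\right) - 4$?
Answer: $-119$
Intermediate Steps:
$M{\left(H \right)} = -6$ ($M{\left(H \right)} = -2 - 4 = -6$)
$7 \left(T{\left(0 \right)} + M{\left(-33 \right)}\right) = 7 \left(-11 - 6\right) = 7 \left(-17\right) = -119$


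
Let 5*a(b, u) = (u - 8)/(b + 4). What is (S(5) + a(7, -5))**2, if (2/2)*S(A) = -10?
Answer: 316969/3025 ≈ 104.78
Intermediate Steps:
S(A) = -10
a(b, u) = (-8 + u)/(5*(4 + b)) (a(b, u) = ((u - 8)/(b + 4))/5 = ((-8 + u)/(4 + b))/5 = (-8 + u)/(5*(4 + b)))
(S(5) + a(7, -5))**2 = (-10 + (-8 - 5)/(5*(4 + 7)))**2 = (-10 + (1/5)*(-13)/11)**2 = (-10 + (1/5)*(1/11)*(-13))**2 = (-10 - 13/55)**2 = (-563/55)**2 = 316969/3025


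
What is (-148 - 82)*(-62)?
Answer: 14260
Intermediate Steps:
(-148 - 82)*(-62) = -230*(-62) = 14260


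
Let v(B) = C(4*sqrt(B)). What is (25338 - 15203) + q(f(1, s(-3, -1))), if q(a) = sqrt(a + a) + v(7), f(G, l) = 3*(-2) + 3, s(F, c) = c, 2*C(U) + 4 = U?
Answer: 10133 + 2*sqrt(7) + I*sqrt(6) ≈ 10138.0 + 2.4495*I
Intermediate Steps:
C(U) = -2 + U/2
f(G, l) = -3 (f(G, l) = -6 + 3 = -3)
v(B) = -2 + 2*sqrt(B) (v(B) = -2 + (4*sqrt(B))/2 = -2 + 2*sqrt(B))
q(a) = -2 + 2*sqrt(7) + sqrt(2)*sqrt(a) (q(a) = sqrt(a + a) + (-2 + 2*sqrt(7)) = sqrt(2*a) + (-2 + 2*sqrt(7)) = sqrt(2)*sqrt(a) + (-2 + 2*sqrt(7)) = -2 + 2*sqrt(7) + sqrt(2)*sqrt(a))
(25338 - 15203) + q(f(1, s(-3, -1))) = (25338 - 15203) + (-2 + 2*sqrt(7) + sqrt(2)*sqrt(-3)) = 10135 + (-2 + 2*sqrt(7) + sqrt(2)*(I*sqrt(3))) = 10135 + (-2 + 2*sqrt(7) + I*sqrt(6)) = 10133 + 2*sqrt(7) + I*sqrt(6)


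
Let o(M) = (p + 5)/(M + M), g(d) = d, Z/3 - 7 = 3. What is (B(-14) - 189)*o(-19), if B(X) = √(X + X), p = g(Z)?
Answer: 6615/38 - 35*I*√7/19 ≈ 174.08 - 4.8737*I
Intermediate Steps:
Z = 30 (Z = 21 + 3*3 = 21 + 9 = 30)
p = 30
o(M) = 35/(2*M) (o(M) = (30 + 5)/(M + M) = 35/((2*M)) = 35*(1/(2*M)) = 35/(2*M))
B(X) = √2*√X (B(X) = √(2*X) = √2*√X)
(B(-14) - 189)*o(-19) = (√2*√(-14) - 189)*((35/2)/(-19)) = (√2*(I*√14) - 189)*((35/2)*(-1/19)) = (2*I*√7 - 189)*(-35/38) = (-189 + 2*I*√7)*(-35/38) = 6615/38 - 35*I*√7/19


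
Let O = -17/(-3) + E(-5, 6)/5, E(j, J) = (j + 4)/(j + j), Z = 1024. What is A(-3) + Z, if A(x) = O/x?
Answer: 459947/450 ≈ 1022.1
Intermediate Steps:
E(j, J) = (4 + j)/(2*j) (E(j, J) = (4 + j)/((2*j)) = (4 + j)*(1/(2*j)) = (4 + j)/(2*j))
O = 853/150 (O = -17/(-3) + ((1/2)*(4 - 5)/(-5))/5 = -17*(-1/3) + ((1/2)*(-1/5)*(-1))*(1/5) = 17/3 + (1/10)*(1/5) = 17/3 + 1/50 = 853/150 ≈ 5.6867)
A(x) = 853/(150*x)
A(-3) + Z = (853/150)/(-3) + 1024 = (853/150)*(-1/3) + 1024 = -853/450 + 1024 = 459947/450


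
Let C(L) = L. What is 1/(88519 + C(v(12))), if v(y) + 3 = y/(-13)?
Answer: 13/1150696 ≈ 1.1298e-5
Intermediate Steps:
v(y) = -3 - y/13 (v(y) = -3 + y/(-13) = -3 + y*(-1/13) = -3 - y/13)
1/(88519 + C(v(12))) = 1/(88519 + (-3 - 1/13*12)) = 1/(88519 + (-3 - 12/13)) = 1/(88519 - 51/13) = 1/(1150696/13) = 13/1150696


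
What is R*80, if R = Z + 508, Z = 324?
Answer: 66560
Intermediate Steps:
R = 832 (R = 324 + 508 = 832)
R*80 = 832*80 = 66560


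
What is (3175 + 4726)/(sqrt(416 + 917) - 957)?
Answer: -7561257/914516 - 7901*sqrt(1333)/914516 ≈ -8.5835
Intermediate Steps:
(3175 + 4726)/(sqrt(416 + 917) - 957) = 7901/(sqrt(1333) - 957) = 7901/(-957 + sqrt(1333))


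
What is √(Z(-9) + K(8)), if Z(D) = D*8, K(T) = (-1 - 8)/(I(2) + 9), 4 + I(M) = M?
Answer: 3*I*√399/7 ≈ 8.5607*I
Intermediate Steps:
I(M) = -4 + M
K(T) = -9/7 (K(T) = (-1 - 8)/((-4 + 2) + 9) = -9/(-2 + 9) = -9/7)
Z(D) = 8*D
√(Z(-9) + K(8)) = √(8*(-9) - 9/7) = √(-72 - 9/7) = √(-513/7) = 3*I*√399/7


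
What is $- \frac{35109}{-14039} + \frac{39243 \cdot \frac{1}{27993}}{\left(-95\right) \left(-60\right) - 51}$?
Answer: $\frac{1850807788430}{740007187941} \approx 2.5011$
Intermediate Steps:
$- \frac{35109}{-14039} + \frac{39243 \cdot \frac{1}{27993}}{\left(-95\right) \left(-60\right) - 51} = \left(-35109\right) \left(- \frac{1}{14039}\right) + \frac{39243 \cdot \frac{1}{27993}}{5700 - 51} = \frac{35109}{14039} + \frac{13081}{9331 \cdot 5649} = \frac{35109}{14039} + \frac{13081}{9331} \cdot \frac{1}{5649} = \frac{35109}{14039} + \frac{13081}{52710819} = \frac{1850807788430}{740007187941}$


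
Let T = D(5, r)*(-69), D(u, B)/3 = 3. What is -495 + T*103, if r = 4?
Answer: -64458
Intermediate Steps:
D(u, B) = 9 (D(u, B) = 3*3 = 9)
T = -621 (T = 9*(-69) = -621)
-495 + T*103 = -495 - 621*103 = -495 - 63963 = -64458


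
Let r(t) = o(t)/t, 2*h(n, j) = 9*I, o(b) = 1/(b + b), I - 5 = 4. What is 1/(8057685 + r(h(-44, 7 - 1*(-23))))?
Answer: 6561/52866471287 ≈ 1.2411e-7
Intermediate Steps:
I = 9 (I = 5 + 4 = 9)
o(b) = 1/(2*b)
h(n, j) = 81/2 (h(n, j) = (9*9)/2 = (½)*81 = 81/2)
r(t) = 1/(2*t²) (r(t) = (1/(2*t))/t = 1/(2*t²))
1/(8057685 + r(h(-44, 7 - 1*(-23)))) = 1/(8057685 + 1/(2*(81/2)²)) = 1/(8057685 + (½)*(4/6561)) = 1/(8057685 + 2/6561) = 1/(52866471287/6561) = 6561/52866471287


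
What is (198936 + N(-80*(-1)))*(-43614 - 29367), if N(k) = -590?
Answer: -14475489426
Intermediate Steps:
(198936 + N(-80*(-1)))*(-43614 - 29367) = (198936 - 590)*(-43614 - 29367) = 198346*(-72981) = -14475489426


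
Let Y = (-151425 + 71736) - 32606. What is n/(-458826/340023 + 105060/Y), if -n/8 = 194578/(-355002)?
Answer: -990606528871964/516212443685235 ≈ -1.9190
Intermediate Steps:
Y = -112295 (Y = -79689 - 32606 = -112295)
n = 778312/177501 (n = -1556624/(-355002) = -1556624*(-1)/355002 = -8*(-97289/177501) = 778312/177501 ≈ 4.3848)
n/(-458826/340023 + 105060/Y) = 778312/(177501*(-458826/340023 + 105060/(-112295))) = 778312/(177501*(-458826*1/340023 + 105060*(-1/112295))) = 778312/(177501*(-152942/113341 - 21012/22459)) = 778312/(177501*(-5816445470/2545525519)) = (778312/177501)*(-2545525519/5816445470) = -990606528871964/516212443685235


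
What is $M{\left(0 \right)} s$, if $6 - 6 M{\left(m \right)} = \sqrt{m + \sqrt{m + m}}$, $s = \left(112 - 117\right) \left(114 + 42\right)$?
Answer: $-780$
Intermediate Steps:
$s = -780$ ($s = \left(-5\right) 156 = -780$)
$M{\left(m \right)} = 1 - \frac{\sqrt{m + \sqrt{2} \sqrt{m}}}{6}$ ($M{\left(m \right)} = 1 - \frac{\sqrt{m + \sqrt{m + m}}}{6} = 1 - \frac{\sqrt{m + \sqrt{2 m}}}{6} = 1 - \frac{\sqrt{m + \sqrt{2} \sqrt{m}}}{6}$)
$M{\left(0 \right)} s = \left(1 - \frac{\sqrt{0 + \sqrt{2} \sqrt{0}}}{6}\right) \left(-780\right) = \left(1 - \frac{\sqrt{0 + \sqrt{2} \cdot 0}}{6}\right) \left(-780\right) = \left(1 - \frac{\sqrt{0 + 0}}{6}\right) \left(-780\right) = \left(1 - \frac{\sqrt{0}}{6}\right) \left(-780\right) = \left(1 - 0\right) \left(-780\right) = \left(1 + 0\right) \left(-780\right) = 1 \left(-780\right) = -780$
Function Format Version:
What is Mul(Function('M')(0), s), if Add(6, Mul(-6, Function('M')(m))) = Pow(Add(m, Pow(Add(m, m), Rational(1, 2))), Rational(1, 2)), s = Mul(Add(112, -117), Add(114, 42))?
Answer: -780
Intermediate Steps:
s = -780 (s = Mul(-5, 156) = -780)
Function('M')(m) = Add(1, Mul(Rational(-1, 6), Pow(Add(m, Mul(Pow(2, Rational(1, 2)), Pow(m, Rational(1, 2)))), Rational(1, 2)))) (Function('M')(m) = Add(1, Mul(Rational(-1, 6), Pow(Add(m, Pow(Add(m, m), Rational(1, 2))), Rational(1, 2)))) = Add(1, Mul(Rational(-1, 6), Pow(Add(m, Pow(Mul(2, m), Rational(1, 2))), Rational(1, 2)))) = Add(1, Mul(Rational(-1, 6), Pow(Add(m, Mul(Pow(2, Rational(1, 2)), Pow(m, Rational(1, 2)))), Rational(1, 2)))))
Mul(Function('M')(0), s) = Mul(Add(1, Mul(Rational(-1, 6), Pow(Add(0, Mul(Pow(2, Rational(1, 2)), Pow(0, Rational(1, 2)))), Rational(1, 2)))), -780) = Mul(Add(1, Mul(Rational(-1, 6), Pow(Add(0, Mul(Pow(2, Rational(1, 2)), 0)), Rational(1, 2)))), -780) = Mul(Add(1, Mul(Rational(-1, 6), Pow(Add(0, 0), Rational(1, 2)))), -780) = Mul(Add(1, Mul(Rational(-1, 6), Pow(0, Rational(1, 2)))), -780) = Mul(Add(1, Mul(Rational(-1, 6), 0)), -780) = Mul(Add(1, 0), -780) = Mul(1, -780) = -780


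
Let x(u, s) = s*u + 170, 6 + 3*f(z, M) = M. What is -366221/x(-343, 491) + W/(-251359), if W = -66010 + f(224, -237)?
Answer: 103172292452/42289392237 ≈ 2.4397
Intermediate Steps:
f(z, M) = -2 + M/3
x(u, s) = 170 + s*u
W = -66091 (W = -66010 + (-2 + (⅓)*(-237)) = -66010 + (-2 - 79) = -66010 - 81 = -66091)
-366221/x(-343, 491) + W/(-251359) = -366221/(170 + 491*(-343)) - 66091/(-251359) = -366221/(170 - 168413) - 66091*(-1/251359) = -366221/(-168243) + 66091/251359 = -366221*(-1/168243) + 66091/251359 = 366221/168243 + 66091/251359 = 103172292452/42289392237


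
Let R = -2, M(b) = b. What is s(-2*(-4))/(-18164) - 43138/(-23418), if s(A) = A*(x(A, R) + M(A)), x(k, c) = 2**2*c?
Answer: 21569/11709 ≈ 1.8421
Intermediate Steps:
x(k, c) = 4*c
s(A) = A*(-8 + A) (s(A) = A*(4*(-2) + A) = A*(-8 + A))
s(-2*(-4))/(-18164) - 43138/(-23418) = ((-2*(-4))*(-8 - 2*(-4)))/(-18164) - 43138/(-23418) = (8*(-8 + 8))*(-1/18164) - 43138*(-1/23418) = (8*0)*(-1/18164) + 21569/11709 = 0*(-1/18164) + 21569/11709 = 0 + 21569/11709 = 21569/11709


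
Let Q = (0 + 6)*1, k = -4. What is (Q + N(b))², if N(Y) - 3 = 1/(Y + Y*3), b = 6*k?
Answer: 744769/9216 ≈ 80.813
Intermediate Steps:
b = -24 (b = 6*(-4) = -24)
N(Y) = 3 + 1/(4*Y) (N(Y) = 3 + 1/(Y + Y*3) = 3 + 1/(Y + 3*Y) = 3 + 1/(4*Y))
Q = 6 (Q = 6*1 = 6)
(Q + N(b))² = (6 + (3 + (¼)/(-24)))² = (6 + (3 + (¼)*(-1/24)))² = (6 + (3 - 1/96))² = (6 + 287/96)² = (863/96)² = 744769/9216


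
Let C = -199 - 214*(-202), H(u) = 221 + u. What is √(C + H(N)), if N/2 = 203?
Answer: 2*√10914 ≈ 208.94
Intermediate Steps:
N = 406 (N = 2*203 = 406)
C = 43029 (C = -199 + 43228 = 43029)
√(C + H(N)) = √(43029 + (221 + 406)) = √(43029 + 627) = √43656 = 2*√10914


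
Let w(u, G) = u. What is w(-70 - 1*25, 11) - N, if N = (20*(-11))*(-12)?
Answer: -2735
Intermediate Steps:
N = 2640 (N = -220*(-12) = 2640)
w(-70 - 1*25, 11) - N = (-70 - 1*25) - 1*2640 = (-70 - 25) - 2640 = -95 - 2640 = -2735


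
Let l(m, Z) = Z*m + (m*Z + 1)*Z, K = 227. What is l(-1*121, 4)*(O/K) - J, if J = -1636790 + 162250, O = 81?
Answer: 334524884/227 ≈ 1.4737e+6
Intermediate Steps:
l(m, Z) = Z*m + Z*(1 + Z*m) (l(m, Z) = Z*m + (Z*m + 1)*Z = Z*m + (1 + Z*m)*Z = Z*m + Z*(1 + Z*m))
J = -1474540
l(-1*121, 4)*(O/K) - J = (4*(1 - 1*121 + 4*(-1*121)))*(81/227) - 1*(-1474540) = (4*(1 - 121 + 4*(-121)))*(81*(1/227)) + 1474540 = (4*(1 - 121 - 484))*(81/227) + 1474540 = (4*(-604))*(81/227) + 1474540 = -2416*81/227 + 1474540 = -195696/227 + 1474540 = 334524884/227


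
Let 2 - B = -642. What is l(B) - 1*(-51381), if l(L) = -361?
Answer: 51020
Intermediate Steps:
B = 644 (B = 2 - 1*(-642) = 2 + 642 = 644)
l(B) - 1*(-51381) = -361 - 1*(-51381) = -361 + 51381 = 51020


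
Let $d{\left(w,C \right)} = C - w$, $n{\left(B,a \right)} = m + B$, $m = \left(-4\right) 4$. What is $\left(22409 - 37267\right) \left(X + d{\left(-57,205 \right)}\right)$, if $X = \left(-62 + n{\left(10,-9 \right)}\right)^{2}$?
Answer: $-72596188$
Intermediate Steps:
$m = -16$
$n{\left(B,a \right)} = -16 + B$
$X = 4624$ ($X = \left(-62 + \left(-16 + 10\right)\right)^{2} = \left(-62 - 6\right)^{2} = \left(-68\right)^{2} = 4624$)
$\left(22409 - 37267\right) \left(X + d{\left(-57,205 \right)}\right) = \left(22409 - 37267\right) \left(4624 + \left(205 - -57\right)\right) = - 14858 \left(4624 + \left(205 + 57\right)\right) = - 14858 \left(4624 + 262\right) = \left(-14858\right) 4886 = -72596188$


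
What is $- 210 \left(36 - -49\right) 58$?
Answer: $-1035300$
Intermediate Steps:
$- 210 \left(36 - -49\right) 58 = - 210 \left(36 + 49\right) 58 = \left(-210\right) 85 \cdot 58 = \left(-17850\right) 58 = -1035300$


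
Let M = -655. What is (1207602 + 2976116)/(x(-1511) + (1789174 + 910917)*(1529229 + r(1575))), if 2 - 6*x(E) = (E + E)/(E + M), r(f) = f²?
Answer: 27185799564/70353655587248227 ≈ 3.8642e-7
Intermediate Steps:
x(E) = ⅓ - E/(3*(-655 + E)) (x(E) = ⅓ - (E + E)/(6*(E - 655)) = ⅓ - 2*E/(6*(-655 + E)) = ⅓ - E/(3*(-655 + E)))
(1207602 + 2976116)/(x(-1511) + (1789174 + 910917)*(1529229 + r(1575))) = (1207602 + 2976116)/(-655/(-1965 + 3*(-1511)) + (1789174 + 910917)*(1529229 + 1575²)) = 4183718/(-655/(-1965 - 4533) + 2700091*(1529229 + 2480625)) = 4183718/(-655/(-6498) + 2700091*4009854) = 4183718/(-655*(-1/6498) + 10826970696714) = 4183718/(655/6498 + 10826970696714) = 4183718/(70353655587248227/6498) = 4183718*(6498/70353655587248227) = 27185799564/70353655587248227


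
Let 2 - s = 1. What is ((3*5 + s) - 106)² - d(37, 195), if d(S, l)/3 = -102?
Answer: 8406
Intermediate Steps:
s = 1 (s = 2 - 1*1 = 2 - 1 = 1)
d(S, l) = -306 (d(S, l) = 3*(-102) = -306)
((3*5 + s) - 106)² - d(37, 195) = ((3*5 + 1) - 106)² - 1*(-306) = ((15 + 1) - 106)² + 306 = (16 - 106)² + 306 = (-90)² + 306 = 8100 + 306 = 8406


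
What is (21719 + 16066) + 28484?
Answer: 66269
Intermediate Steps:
(21719 + 16066) + 28484 = 37785 + 28484 = 66269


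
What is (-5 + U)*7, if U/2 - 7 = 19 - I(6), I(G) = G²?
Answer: -175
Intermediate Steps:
U = -20 (U = 14 + 2*(19 - 1*6²) = 14 + 2*(19 - 1*36) = 14 + 2*(19 - 36) = 14 + 2*(-17) = 14 - 34 = -20)
(-5 + U)*7 = (-5 - 20)*7 = -25*7 = -175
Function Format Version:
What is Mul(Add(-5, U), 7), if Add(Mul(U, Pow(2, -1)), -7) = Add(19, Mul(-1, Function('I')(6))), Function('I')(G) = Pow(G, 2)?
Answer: -175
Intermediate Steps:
U = -20 (U = Add(14, Mul(2, Add(19, Mul(-1, Pow(6, 2))))) = Add(14, Mul(2, Add(19, Mul(-1, 36)))) = Add(14, Mul(2, Add(19, -36))) = Add(14, Mul(2, -17)) = Add(14, -34) = -20)
Mul(Add(-5, U), 7) = Mul(Add(-5, -20), 7) = Mul(-25, 7) = -175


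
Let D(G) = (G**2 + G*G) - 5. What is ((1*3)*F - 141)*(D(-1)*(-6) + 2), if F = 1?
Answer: -2760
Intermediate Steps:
D(G) = -5 + 2*G**2 (D(G) = (G**2 + G**2) - 5 = 2*G**2 - 5 = -5 + 2*G**2)
((1*3)*F - 141)*(D(-1)*(-6) + 2) = ((1*3)*1 - 141)*((-5 + 2*(-1)**2)*(-6) + 2) = (3*1 - 141)*((-5 + 2*1)*(-6) + 2) = (3 - 141)*((-5 + 2)*(-6) + 2) = -138*(-3*(-6) + 2) = -138*(18 + 2) = -138*20 = -2760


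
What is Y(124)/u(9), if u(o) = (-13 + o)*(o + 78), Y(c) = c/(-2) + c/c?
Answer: 61/348 ≈ 0.17529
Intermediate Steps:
Y(c) = 1 - c/2 (Y(c) = c*(-1/2) + 1 = -c/2 + 1 = 1 - c/2)
u(o) = (-13 + o)*(78 + o)
Y(124)/u(9) = (1 - 1/2*124)/(-1014 + 9**2 + 65*9) = (1 - 62)/(-1014 + 81 + 585) = -61/(-348) = -61*(-1/348) = 61/348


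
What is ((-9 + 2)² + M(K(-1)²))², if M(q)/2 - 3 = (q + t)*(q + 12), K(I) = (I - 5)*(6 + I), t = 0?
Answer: 2695031139025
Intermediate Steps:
K(I) = (-5 + I)*(6 + I)
M(q) = 6 + 2*q*(12 + q) (M(q) = 6 + 2*((q + 0)*(q + 12)) = 6 + 2*(q*(12 + q)) = 6 + 2*q*(12 + q))
((-9 + 2)² + M(K(-1)²))² = ((-9 + 2)² + (6 + 2*((-30 - 1 + (-1)²)²)² + 24*(-30 - 1 + (-1)²)²))² = ((-7)² + (6 + 2*((-30 - 1 + 1)²)² + 24*(-30 - 1 + 1)²))² = (49 + (6 + 2*((-30)²)² + 24*(-30)²))² = (49 + (6 + 2*900² + 24*900))² = (49 + (6 + 2*810000 + 21600))² = (49 + (6 + 1620000 + 21600))² = (49 + 1641606)² = 1641655² = 2695031139025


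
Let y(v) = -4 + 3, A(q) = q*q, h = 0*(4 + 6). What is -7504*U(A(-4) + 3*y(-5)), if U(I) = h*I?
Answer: 0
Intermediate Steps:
h = 0 (h = 0*10 = 0)
A(q) = q**2
y(v) = -1
U(I) = 0 (U(I) = 0*I = 0)
-7504*U(A(-4) + 3*y(-5)) = -7504*0 = 0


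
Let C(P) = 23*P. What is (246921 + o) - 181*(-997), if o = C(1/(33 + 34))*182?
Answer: 28638512/67 ≈ 4.2744e+5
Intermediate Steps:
o = 4186/67 (o = (23/(33 + 34))*182 = (23/67)*182 = 4186/67 ≈ 62.478)
(246921 + o) - 181*(-997) = (246921 + 4186/67) - 181*(-997) = 16547893/67 + 180457 = 28638512/67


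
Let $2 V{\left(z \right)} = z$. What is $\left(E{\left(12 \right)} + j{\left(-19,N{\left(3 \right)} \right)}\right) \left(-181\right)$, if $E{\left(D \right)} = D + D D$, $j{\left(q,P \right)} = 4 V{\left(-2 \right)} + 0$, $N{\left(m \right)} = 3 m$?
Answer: $-27512$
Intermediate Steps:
$V{\left(z \right)} = \frac{z}{2}$
$j{\left(q,P \right)} = -4$ ($j{\left(q,P \right)} = 4 \cdot \frac{1}{2} \left(-2\right) + 0 = 4 \left(-1\right) + 0 = -4 + 0 = -4$)
$E{\left(D \right)} = D + D^{2}$
$\left(E{\left(12 \right)} + j{\left(-19,N{\left(3 \right)} \right)}\right) \left(-181\right) = \left(12 \left(1 + 12\right) - 4\right) \left(-181\right) = \left(12 \cdot 13 - 4\right) \left(-181\right) = \left(156 - 4\right) \left(-181\right) = 152 \left(-181\right) = -27512$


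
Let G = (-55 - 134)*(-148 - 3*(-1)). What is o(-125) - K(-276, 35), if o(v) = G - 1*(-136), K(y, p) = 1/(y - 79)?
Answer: 9777056/355 ≈ 27541.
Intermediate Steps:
G = 27405 (G = -189*(-148 + 3) = -189*(-145) = 27405)
K(y, p) = 1/(-79 + y)
o(v) = 27541 (o(v) = 27405 - 1*(-136) = 27405 + 136 = 27541)
o(-125) - K(-276, 35) = 27541 - 1/(-79 - 276) = 27541 - 1/(-355) = 27541 - 1*(-1/355) = 27541 + 1/355 = 9777056/355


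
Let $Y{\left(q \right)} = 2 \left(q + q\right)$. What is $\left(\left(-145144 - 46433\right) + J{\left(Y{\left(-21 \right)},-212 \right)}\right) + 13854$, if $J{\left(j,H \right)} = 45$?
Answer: $-177678$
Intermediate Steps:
$Y{\left(q \right)} = 4 q$ ($Y{\left(q \right)} = 2 \cdot 2 q = 4 q$)
$\left(\left(-145144 - 46433\right) + J{\left(Y{\left(-21 \right)},-212 \right)}\right) + 13854 = \left(\left(-145144 - 46433\right) + 45\right) + 13854 = \left(-191577 + 45\right) + 13854 = -191532 + 13854 = -177678$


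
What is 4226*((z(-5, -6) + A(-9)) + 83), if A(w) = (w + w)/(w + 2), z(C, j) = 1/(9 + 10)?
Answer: 48125688/133 ≈ 3.6185e+5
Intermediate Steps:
z(C, j) = 1/19
A(w) = 2*w/(2 + w) (A(w) = (2*w)/(2 + w) = 2*w/(2 + w))
4226*((z(-5, -6) + A(-9)) + 83) = 4226*((1/19 + 2*(-9)/(2 - 9)) + 83) = 4226*((1/19 + 2*(-9)/(-7)) + 83) = 4226*((1/19 + 2*(-9)*(-1/7)) + 83) = 4226*((1/19 + 18/7) + 83) = 4226*(349/133 + 83) = 4226*(11388/133) = 48125688/133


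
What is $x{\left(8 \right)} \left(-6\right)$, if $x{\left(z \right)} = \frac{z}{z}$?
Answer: $-6$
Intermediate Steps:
$x{\left(z \right)} = 1$
$x{\left(8 \right)} \left(-6\right) = 1 \left(-6\right) = -6$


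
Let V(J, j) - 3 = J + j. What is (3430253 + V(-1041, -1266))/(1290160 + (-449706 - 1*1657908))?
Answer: -3427949/817454 ≈ -4.1934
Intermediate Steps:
V(J, j) = 3 + J + j (V(J, j) = 3 + (J + j) = 3 + J + j)
(3430253 + V(-1041, -1266))/(1290160 + (-449706 - 1*1657908)) = (3430253 + (3 - 1041 - 1266))/(1290160 + (-449706 - 1*1657908)) = (3430253 - 2304)/(1290160 + (-449706 - 1657908)) = 3427949/(1290160 - 2107614) = 3427949/(-817454) = 3427949*(-1/817454) = -3427949/817454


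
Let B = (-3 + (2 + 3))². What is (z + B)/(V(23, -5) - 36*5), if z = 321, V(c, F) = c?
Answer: -325/157 ≈ -2.0701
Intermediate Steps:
B = 4 (B = (-3 + 5)² = 2² = 4)
(z + B)/(V(23, -5) - 36*5) = (321 + 4)/(23 - 36*5) = 325/(23 - 180) = 325/(-157) = 325*(-1/157) = -325/157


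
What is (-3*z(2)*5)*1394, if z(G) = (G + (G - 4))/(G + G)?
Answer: 0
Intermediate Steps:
z(G) = (-4 + 2*G)/(2*G) (z(G) = (G + (-4 + G))/((2*G)) = (-4 + 2*G)*(1/(2*G)) = (-4 + 2*G)/(2*G))
(-3*z(2)*5)*1394 = (-3*(-2 + 2)/2*5)*1394 = (-3*0/2*5)*1394 = (-3*0*5)*1394 = (0*5)*1394 = 0*1394 = 0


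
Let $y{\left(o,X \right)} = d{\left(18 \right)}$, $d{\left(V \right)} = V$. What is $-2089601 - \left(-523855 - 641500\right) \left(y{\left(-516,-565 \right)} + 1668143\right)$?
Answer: $1943997672554$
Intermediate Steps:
$y{\left(o,X \right)} = 18$
$-2089601 - \left(-523855 - 641500\right) \left(y{\left(-516,-565 \right)} + 1668143\right) = -2089601 - \left(-523855 - 641500\right) \left(18 + 1668143\right) = -2089601 - \left(-1165355\right) 1668161 = -2089601 - -1943999762155 = -2089601 + 1943999762155 = 1943997672554$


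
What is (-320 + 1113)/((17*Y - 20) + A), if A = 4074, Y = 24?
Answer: 793/4462 ≈ 0.17772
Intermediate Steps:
(-320 + 1113)/((17*Y - 20) + A) = (-320 + 1113)/((17*24 - 20) + 4074) = 793/((408 - 20) + 4074) = 793/(388 + 4074) = 793/4462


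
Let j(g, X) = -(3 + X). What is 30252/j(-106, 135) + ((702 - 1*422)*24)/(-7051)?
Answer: -35705702/162173 ≈ -220.17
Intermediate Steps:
j(g, X) = -3 - X
30252/j(-106, 135) + ((702 - 1*422)*24)/(-7051) = 30252/(-3 - 1*135) + ((702 - 1*422)*24)/(-7051) = 30252/(-3 - 135) + ((702 - 422)*24)*(-1/7051) = 30252/(-138) + (280*24)*(-1/7051) = 30252*(-1/138) + 6720*(-1/7051) = -5042/23 - 6720/7051 = -35705702/162173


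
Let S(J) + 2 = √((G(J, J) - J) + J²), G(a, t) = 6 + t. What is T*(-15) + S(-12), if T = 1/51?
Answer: -39/17 + 5*√6 ≈ 9.9533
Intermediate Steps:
T = 1/51 ≈ 0.019608
S(J) = -2 + √(6 + J²) (S(J) = -2 + √(((6 + J) - J) + J²) = -2 + √(6 + J²))
T*(-15) + S(-12) = (1/51)*(-15) + (-2 + √(6 + (-12)²)) = -5/17 + (-2 + √(6 + 144)) = -5/17 + (-2 + √150) = -5/17 + (-2 + 5*√6) = -39/17 + 5*√6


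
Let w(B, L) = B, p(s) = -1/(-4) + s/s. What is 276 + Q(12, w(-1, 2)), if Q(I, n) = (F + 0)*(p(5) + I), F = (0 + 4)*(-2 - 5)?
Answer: -95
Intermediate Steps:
p(s) = 5/4 (p(s) = -1*(-¼) + 1 = ¼ + 1 = 5/4)
F = -28 (F = 4*(-7) = -28)
Q(I, n) = -35 - 28*I (Q(I, n) = (-28 + 0)*(5/4 + I) = -28*(5/4 + I) = -35 - 28*I)
276 + Q(12, w(-1, 2)) = 276 + (-35 - 28*12) = 276 + (-35 - 336) = 276 - 371 = -95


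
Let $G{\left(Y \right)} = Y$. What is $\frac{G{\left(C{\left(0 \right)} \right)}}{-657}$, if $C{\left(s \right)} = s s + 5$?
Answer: $- \frac{5}{657} \approx -0.0076104$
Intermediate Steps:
$C{\left(s \right)} = 5 + s^{2}$ ($C{\left(s \right)} = s^{2} + 5 = 5 + s^{2}$)
$\frac{G{\left(C{\left(0 \right)} \right)}}{-657} = \frac{5 + 0^{2}}{-657} = \left(5 + 0\right) \left(- \frac{1}{657}\right) = 5 \left(- \frac{1}{657}\right) = - \frac{5}{657}$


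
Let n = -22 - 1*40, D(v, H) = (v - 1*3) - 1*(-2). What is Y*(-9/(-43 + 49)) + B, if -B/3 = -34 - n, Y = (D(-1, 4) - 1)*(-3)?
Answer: -195/2 ≈ -97.500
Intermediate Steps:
D(v, H) = -1 + v (D(v, H) = (v - 3) + 2 = (-3 + v) + 2 = -1 + v)
Y = 9 (Y = ((-1 - 1) - 1)*(-3) = (-2 - 1)*(-3) = -3*(-3) = 9)
n = -62 (n = -22 - 40 = -62)
B = -84 (B = -3*(-34 - 1*(-62)) = -3*(-34 + 62) = -3*28 = -84)
Y*(-9/(-43 + 49)) + B = 9*(-9/(-43 + 49)) - 84 = 9*(-9/6) - 84 = 9*(-9*1/6) - 84 = 9*(-3/2) - 84 = -27/2 - 84 = -195/2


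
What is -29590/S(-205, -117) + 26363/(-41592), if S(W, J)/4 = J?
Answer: 101530783/1622088 ≈ 62.593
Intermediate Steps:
S(W, J) = 4*J
-29590/S(-205, -117) + 26363/(-41592) = -29590/(4*(-117)) + 26363/(-41592) = -29590/(-468) + 26363*(-1/41592) = -29590*(-1/468) - 26363/41592 = 14795/234 - 26363/41592 = 101530783/1622088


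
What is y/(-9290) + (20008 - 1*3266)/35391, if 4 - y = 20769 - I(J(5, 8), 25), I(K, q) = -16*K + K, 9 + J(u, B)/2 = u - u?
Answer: 176174345/65756478 ≈ 2.6792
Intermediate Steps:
J(u, B) = -18 (J(u, B) = -18 + 2*(u - u) = -18 + 2*0 = -18 + 0 = -18)
I(K, q) = -15*K
y = -20495 (y = 4 - (20769 - (-15)*(-18)) = 4 - (20769 - 1*270) = 4 - (20769 - 270) = 4 - 1*20499 = 4 - 20499 = -20495)
y/(-9290) + (20008 - 1*3266)/35391 = -20495/(-9290) + (20008 - 1*3266)/35391 = -20495*(-1/9290) + (20008 - 3266)*(1/35391) = 4099/1858 + 16742*(1/35391) = 4099/1858 + 16742/35391 = 176174345/65756478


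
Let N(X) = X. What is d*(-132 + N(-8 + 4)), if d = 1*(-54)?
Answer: 7344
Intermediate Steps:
d = -54
d*(-132 + N(-8 + 4)) = -54*(-132 + (-8 + 4)) = -54*(-132 - 4) = -54*(-136) = 7344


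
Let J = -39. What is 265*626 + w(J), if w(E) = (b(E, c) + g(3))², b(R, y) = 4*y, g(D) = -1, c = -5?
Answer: 166331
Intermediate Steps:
w(E) = 441 (w(E) = (4*(-5) - 1)² = (-20 - 1)² = (-21)² = 441)
265*626 + w(J) = 265*626 + 441 = 165890 + 441 = 166331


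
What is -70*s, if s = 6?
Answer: -420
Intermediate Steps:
-70*s = -70*6 = -14*30 = -420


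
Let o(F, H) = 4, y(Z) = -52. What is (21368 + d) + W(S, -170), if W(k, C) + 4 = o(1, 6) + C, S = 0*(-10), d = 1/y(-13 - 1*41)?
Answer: 1102295/52 ≈ 21198.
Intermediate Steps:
d = -1/52 (d = 1/(-52) = -1/52 ≈ -0.019231)
S = 0
W(k, C) = C (W(k, C) = -4 + (4 + C) = C)
(21368 + d) + W(S, -170) = (21368 - 1/52) - 170 = 1111135/52 - 170 = 1102295/52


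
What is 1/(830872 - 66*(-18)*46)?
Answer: 1/885520 ≈ 1.1293e-6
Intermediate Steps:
1/(830872 - 66*(-18)*46) = 1/(830872 + 1188*46) = 1/(830872 + 54648) = 1/885520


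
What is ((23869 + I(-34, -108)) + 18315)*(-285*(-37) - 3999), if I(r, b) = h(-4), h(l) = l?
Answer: 276110280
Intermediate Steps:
I(r, b) = -4
((23869 + I(-34, -108)) + 18315)*(-285*(-37) - 3999) = ((23869 - 4) + 18315)*(-285*(-37) - 3999) = (23865 + 18315)*(10545 - 3999) = 42180*6546 = 276110280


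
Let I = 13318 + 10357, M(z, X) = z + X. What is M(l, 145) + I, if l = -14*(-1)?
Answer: 23834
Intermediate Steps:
l = 14
M(z, X) = X + z
I = 23675
M(l, 145) + I = (145 + 14) + 23675 = 159 + 23675 = 23834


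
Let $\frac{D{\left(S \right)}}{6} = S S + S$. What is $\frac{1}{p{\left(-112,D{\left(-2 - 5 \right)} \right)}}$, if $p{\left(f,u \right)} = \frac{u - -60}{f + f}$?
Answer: $- \frac{28}{39} \approx -0.71795$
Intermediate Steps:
$D{\left(S \right)} = 6 S + 6 S^{2}$ ($D{\left(S \right)} = 6 \left(S S + S\right) = 6 \left(S^{2} + S\right) = 6 \left(S + S^{2}\right) = 6 S + 6 S^{2}$)
$p{\left(f,u \right)} = \frac{60 + u}{2 f}$ ($p{\left(f,u \right)} = \frac{u + 60}{2 f} = \left(60 + u\right) \frac{1}{2 f} = \frac{60 + u}{2 f}$)
$\frac{1}{p{\left(-112,D{\left(-2 - 5 \right)} \right)}} = \frac{1}{\frac{1}{2} \frac{1}{-112} \left(60 + 6 \left(-2 - 5\right) \left(1 - 7\right)\right)} = \frac{1}{\frac{1}{2} \left(- \frac{1}{112}\right) \left(60 + 6 \left(-7\right) \left(1 - 7\right)\right)} = \frac{1}{\frac{1}{2} \left(- \frac{1}{112}\right) \left(60 + 6 \left(-7\right) \left(-6\right)\right)} = \frac{1}{\frac{1}{2} \left(- \frac{1}{112}\right) \left(60 + 252\right)} = \frac{1}{\frac{1}{2} \left(- \frac{1}{112}\right) 312} = \frac{1}{- \frac{39}{28}} = - \frac{28}{39}$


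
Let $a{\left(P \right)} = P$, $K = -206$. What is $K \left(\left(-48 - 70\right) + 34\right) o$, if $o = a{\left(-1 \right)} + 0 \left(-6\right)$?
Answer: $-17304$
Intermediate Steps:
$o = -1$ ($o = -1 + 0 \left(-6\right) = -1 + 0 = -1$)
$K \left(\left(-48 - 70\right) + 34\right) o = - 206 \left(\left(-48 - 70\right) + 34\right) \left(-1\right) = - 206 \left(-118 + 34\right) \left(-1\right) = \left(-206\right) \left(-84\right) \left(-1\right) = 17304 \left(-1\right) = -17304$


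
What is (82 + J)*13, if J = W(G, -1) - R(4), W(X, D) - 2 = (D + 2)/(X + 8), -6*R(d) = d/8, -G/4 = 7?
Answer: 32773/30 ≈ 1092.4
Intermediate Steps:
G = -28 (G = -4*7 = -28)
R(d) = -d/48 (R(d) = -d/(6*8) = -d/48)
W(X, D) = 2 + (2 + D)/(8 + X) (W(X, D) = 2 + (D + 2)/(X + 8) = 2 + (2 + D)/(8 + X))
J = 61/30 (J = (18 - 1 + 2*(-28))/(8 - 28) - (-1)*4/48 = (18 - 1 - 56)/(-20) - 1*(-1/12) = -1/20*(-39) + 1/12 = 39/20 + 1/12 = 61/30 ≈ 2.0333)
(82 + J)*13 = (82 + 61/30)*13 = (2521/30)*13 = 32773/30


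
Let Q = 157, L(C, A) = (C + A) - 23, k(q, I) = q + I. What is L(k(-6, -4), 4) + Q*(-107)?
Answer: -16828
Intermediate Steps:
k(q, I) = I + q
L(C, A) = -23 + A + C (L(C, A) = (A + C) - 23 = -23 + A + C)
L(k(-6, -4), 4) + Q*(-107) = (-23 + 4 + (-4 - 6)) + 157*(-107) = (-23 + 4 - 10) - 16799 = -29 - 16799 = -16828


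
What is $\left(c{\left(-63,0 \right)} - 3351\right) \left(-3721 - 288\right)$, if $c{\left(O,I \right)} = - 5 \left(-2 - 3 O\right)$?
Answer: $17182574$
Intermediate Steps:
$c{\left(O,I \right)} = 10 + 15 O$
$\left(c{\left(-63,0 \right)} - 3351\right) \left(-3721 - 288\right) = \left(\left(10 + 15 \left(-63\right)\right) - 3351\right) \left(-3721 - 288\right) = \left(\left(10 - 945\right) - 3351\right) \left(-4009\right) = \left(-935 - 3351\right) \left(-4009\right) = \left(-4286\right) \left(-4009\right) = 17182574$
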